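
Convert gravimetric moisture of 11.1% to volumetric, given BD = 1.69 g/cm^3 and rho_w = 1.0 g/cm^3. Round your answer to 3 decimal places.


Step 1: theta = (w / 100) * BD / rho_w
Step 2: theta = (11.1 / 100) * 1.69 / 1.0
Step 3: theta = 0.111 * 1.69
Step 4: theta = 0.188

0.188


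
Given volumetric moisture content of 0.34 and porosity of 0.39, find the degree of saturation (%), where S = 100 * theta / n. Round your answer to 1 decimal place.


Step 1: S = 100 * theta_v / n
Step 2: S = 100 * 0.34 / 0.39
Step 3: S = 87.2%

87.2


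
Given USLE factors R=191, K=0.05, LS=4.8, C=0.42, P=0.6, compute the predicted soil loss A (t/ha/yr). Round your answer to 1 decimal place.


Step 1: A = R * K * LS * C * P
Step 2: R * K = 191 * 0.05 = 9.55
Step 3: (R*K) * LS = 9.55 * 4.8 = 45.84
Step 4: * C * P = 45.84 * 0.42 * 0.6 = 11.6
Step 5: A = 11.6 t/(ha*yr)

11.6


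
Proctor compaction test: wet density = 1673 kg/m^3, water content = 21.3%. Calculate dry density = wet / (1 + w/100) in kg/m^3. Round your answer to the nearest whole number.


Step 1: Dry density = wet density / (1 + w/100)
Step 2: Dry density = 1673 / (1 + 21.3/100)
Step 3: Dry density = 1673 / 1.213
Step 4: Dry density = 1379 kg/m^3

1379


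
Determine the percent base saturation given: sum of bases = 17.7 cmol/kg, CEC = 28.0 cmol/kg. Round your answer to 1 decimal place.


Step 1: BS = 100 * (sum of bases) / CEC
Step 2: BS = 100 * 17.7 / 28.0
Step 3: BS = 63.2%

63.2


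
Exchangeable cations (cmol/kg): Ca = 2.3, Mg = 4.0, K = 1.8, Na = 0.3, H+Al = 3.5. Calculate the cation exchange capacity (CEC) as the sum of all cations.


Step 1: CEC = Ca + Mg + K + Na + (H+Al)
Step 2: CEC = 2.3 + 4.0 + 1.8 + 0.3 + 3.5
Step 3: CEC = 11.9 cmol/kg

11.9


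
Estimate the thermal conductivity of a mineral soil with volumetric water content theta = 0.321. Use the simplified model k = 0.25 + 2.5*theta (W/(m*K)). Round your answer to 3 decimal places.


Step 1: k = 0.25 + 2.5 * theta
Step 2: k = 0.25 + 2.5 * 0.321
Step 3: k = 0.25 + 0.803
Step 4: k = 1.053 W/(m*K)

1.053


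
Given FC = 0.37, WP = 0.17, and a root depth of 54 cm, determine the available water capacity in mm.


Step 1: Available water = (FC - WP) * depth * 10
Step 2: AW = (0.37 - 0.17) * 54 * 10
Step 3: AW = 0.2 * 54 * 10
Step 4: AW = 108.0 mm

108.0


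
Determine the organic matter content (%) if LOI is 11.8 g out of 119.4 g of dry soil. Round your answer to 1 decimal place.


Step 1: OM% = 100 * LOI / sample mass
Step 2: OM = 100 * 11.8 / 119.4
Step 3: OM = 9.9%

9.9


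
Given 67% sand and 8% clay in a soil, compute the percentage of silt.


Step 1: sand + silt + clay = 100%
Step 2: silt = 100 - sand - clay
Step 3: silt = 100 - 67 - 8
Step 4: silt = 25%

25


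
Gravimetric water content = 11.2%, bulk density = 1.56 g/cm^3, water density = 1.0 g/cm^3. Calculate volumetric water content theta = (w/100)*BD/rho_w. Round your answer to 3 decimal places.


Step 1: theta = (w / 100) * BD / rho_w
Step 2: theta = (11.2 / 100) * 1.56 / 1.0
Step 3: theta = 0.112 * 1.56
Step 4: theta = 0.175

0.175


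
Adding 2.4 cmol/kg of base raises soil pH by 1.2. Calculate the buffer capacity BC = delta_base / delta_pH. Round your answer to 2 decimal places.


Step 1: BC = change in base / change in pH
Step 2: BC = 2.4 / 1.2
Step 3: BC = 2.0 cmol/(kg*pH unit)

2.0


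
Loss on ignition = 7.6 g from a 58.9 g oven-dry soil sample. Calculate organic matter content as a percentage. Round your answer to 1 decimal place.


Step 1: OM% = 100 * LOI / sample mass
Step 2: OM = 100 * 7.6 / 58.9
Step 3: OM = 12.9%

12.9


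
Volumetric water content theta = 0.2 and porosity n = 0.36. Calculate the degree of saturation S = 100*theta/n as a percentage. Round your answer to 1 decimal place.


Step 1: S = 100 * theta_v / n
Step 2: S = 100 * 0.2 / 0.36
Step 3: S = 55.6%

55.6


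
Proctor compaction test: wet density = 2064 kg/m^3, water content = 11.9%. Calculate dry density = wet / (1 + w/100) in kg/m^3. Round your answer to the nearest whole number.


Step 1: Dry density = wet density / (1 + w/100)
Step 2: Dry density = 2064 / (1 + 11.9/100)
Step 3: Dry density = 2064 / 1.119
Step 4: Dry density = 1845 kg/m^3

1845


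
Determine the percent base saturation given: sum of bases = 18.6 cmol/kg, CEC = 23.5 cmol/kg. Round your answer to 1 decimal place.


Step 1: BS = 100 * (sum of bases) / CEC
Step 2: BS = 100 * 18.6 / 23.5
Step 3: BS = 79.1%

79.1


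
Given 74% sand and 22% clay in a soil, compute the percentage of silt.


Step 1: sand + silt + clay = 100%
Step 2: silt = 100 - sand - clay
Step 3: silt = 100 - 74 - 22
Step 4: silt = 4%

4


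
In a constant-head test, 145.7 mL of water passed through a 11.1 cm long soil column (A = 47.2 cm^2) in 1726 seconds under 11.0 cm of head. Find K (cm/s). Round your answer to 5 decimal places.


Step 1: K = Q * L / (A * t * h)
Step 2: Numerator = 145.7 * 11.1 = 1617.27
Step 3: Denominator = 47.2 * 1726 * 11.0 = 896139.2
Step 4: K = 1617.27 / 896139.2 = 0.0018 cm/s

0.0018


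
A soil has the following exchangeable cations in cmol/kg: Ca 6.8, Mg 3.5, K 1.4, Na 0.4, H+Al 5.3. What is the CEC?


Step 1: CEC = Ca + Mg + K + Na + (H+Al)
Step 2: CEC = 6.8 + 3.5 + 1.4 + 0.4 + 5.3
Step 3: CEC = 17.4 cmol/kg

17.4


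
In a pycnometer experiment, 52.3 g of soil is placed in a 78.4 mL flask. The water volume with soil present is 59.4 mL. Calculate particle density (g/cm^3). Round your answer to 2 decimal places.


Step 1: Volume of solids = flask volume - water volume with soil
Step 2: V_solids = 78.4 - 59.4 = 19.0 mL
Step 3: Particle density = mass / V_solids = 52.3 / 19.0 = 2.75 g/cm^3

2.75


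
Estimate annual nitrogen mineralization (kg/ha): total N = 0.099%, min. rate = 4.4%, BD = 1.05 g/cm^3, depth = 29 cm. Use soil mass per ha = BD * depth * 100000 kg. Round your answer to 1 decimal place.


Step 1: Soil mass per ha = BD * depth * 100000 = 1.05 * 29 * 100000 = 3045000 kg
Step 2: Total N pool = soil mass * N%/100 = 3045000 * 0.099/100 = 3014.55 kg/ha
Step 3: N mineralized = N pool * rate%/100 = 3014.55 * 4.4/100 = 132.6 kg/ha/yr

132.6


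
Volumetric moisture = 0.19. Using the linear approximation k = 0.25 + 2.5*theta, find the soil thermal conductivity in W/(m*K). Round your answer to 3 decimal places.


Step 1: k = 0.25 + 2.5 * theta
Step 2: k = 0.25 + 2.5 * 0.19
Step 3: k = 0.25 + 0.475
Step 4: k = 0.725 W/(m*K)

0.725


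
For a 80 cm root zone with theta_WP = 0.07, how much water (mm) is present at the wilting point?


Step 1: Water (mm) = theta_WP * depth * 10
Step 2: Water = 0.07 * 80 * 10
Step 3: Water = 56.0 mm

56.0


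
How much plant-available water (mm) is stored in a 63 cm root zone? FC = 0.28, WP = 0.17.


Step 1: Available water = (FC - WP) * depth * 10
Step 2: AW = (0.28 - 0.17) * 63 * 10
Step 3: AW = 0.11 * 63 * 10
Step 4: AW = 69.3 mm

69.3


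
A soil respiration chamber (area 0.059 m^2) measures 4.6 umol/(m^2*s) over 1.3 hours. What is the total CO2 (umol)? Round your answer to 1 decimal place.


Step 1: Convert time to seconds: 1.3 hr * 3600 = 4680.0 s
Step 2: Total = flux * area * time_s
Step 3: Total = 4.6 * 0.059 * 4680.0
Step 4: Total = 1270.2 umol

1270.2


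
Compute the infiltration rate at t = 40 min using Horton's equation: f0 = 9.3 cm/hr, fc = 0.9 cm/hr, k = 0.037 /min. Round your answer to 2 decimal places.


Step 1: f = fc + (f0 - fc) * exp(-k * t)
Step 2: exp(-0.037 * 40) = 0.227638
Step 3: f = 0.9 + (9.3 - 0.9) * 0.227638
Step 4: f = 0.9 + 8.4 * 0.227638
Step 5: f = 2.81 cm/hr

2.81


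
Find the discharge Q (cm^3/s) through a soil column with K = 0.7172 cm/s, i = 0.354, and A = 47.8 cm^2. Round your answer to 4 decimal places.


Step 1: Apply Darcy's law: Q = K * i * A
Step 2: Q = 0.7172 * 0.354 * 47.8
Step 3: Q = 12.1359 cm^3/s

12.1359


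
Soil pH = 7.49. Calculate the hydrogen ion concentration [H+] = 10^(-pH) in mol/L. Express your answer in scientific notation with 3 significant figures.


Step 1: [H+] = 10^(-pH)
Step 2: [H+] = 10^(-7.49)
Step 3: [H+] = 3.24e-08 mol/L

3.24e-08


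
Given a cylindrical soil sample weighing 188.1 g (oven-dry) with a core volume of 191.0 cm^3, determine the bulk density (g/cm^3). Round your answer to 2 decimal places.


Step 1: Identify the formula: BD = dry mass / volume
Step 2: Substitute values: BD = 188.1 / 191.0
Step 3: BD = 0.98 g/cm^3

0.98


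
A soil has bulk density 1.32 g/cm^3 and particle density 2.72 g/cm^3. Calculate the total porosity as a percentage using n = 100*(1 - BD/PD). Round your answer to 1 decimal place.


Step 1: Formula: n = 100 * (1 - BD / PD)
Step 2: n = 100 * (1 - 1.32 / 2.72)
Step 3: n = 100 * (1 - 0.48529)
Step 4: n = 51.5%

51.5


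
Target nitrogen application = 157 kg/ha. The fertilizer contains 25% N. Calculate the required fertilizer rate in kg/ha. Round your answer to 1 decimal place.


Step 1: Fertilizer rate = target N / (N content / 100)
Step 2: Rate = 157 / (25 / 100)
Step 3: Rate = 157 / 0.25
Step 4: Rate = 628.0 kg/ha

628.0


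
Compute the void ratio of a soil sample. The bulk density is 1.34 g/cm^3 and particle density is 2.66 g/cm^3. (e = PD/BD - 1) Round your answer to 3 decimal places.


Step 1: e = PD / BD - 1
Step 2: e = 2.66 / 1.34 - 1
Step 3: e = 1.98507 - 1
Step 4: e = 0.985

0.985


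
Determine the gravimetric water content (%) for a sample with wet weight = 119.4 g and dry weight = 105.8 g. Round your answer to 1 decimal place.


Step 1: Water mass = wet - dry = 119.4 - 105.8 = 13.6 g
Step 2: w = 100 * water mass / dry mass
Step 3: w = 100 * 13.6 / 105.8 = 12.9%

12.9


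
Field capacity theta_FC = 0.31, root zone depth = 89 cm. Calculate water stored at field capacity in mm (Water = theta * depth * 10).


Step 1: Water (mm) = theta_FC * depth (cm) * 10
Step 2: Water = 0.31 * 89 * 10
Step 3: Water = 275.9 mm

275.9


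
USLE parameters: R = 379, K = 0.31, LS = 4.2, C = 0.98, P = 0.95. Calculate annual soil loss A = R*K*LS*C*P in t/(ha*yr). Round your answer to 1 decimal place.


Step 1: A = R * K * LS * C * P
Step 2: R * K = 379 * 0.31 = 117.49
Step 3: (R*K) * LS = 117.49 * 4.2 = 493.458
Step 4: * C * P = 493.458 * 0.98 * 0.95 = 459.4
Step 5: A = 459.4 t/(ha*yr)

459.4


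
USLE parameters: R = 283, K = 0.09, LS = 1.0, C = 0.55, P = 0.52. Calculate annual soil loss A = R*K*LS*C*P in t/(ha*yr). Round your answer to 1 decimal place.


Step 1: A = R * K * LS * C * P
Step 2: R * K = 283 * 0.09 = 25.47
Step 3: (R*K) * LS = 25.47 * 1.0 = 25.47
Step 4: * C * P = 25.47 * 0.55 * 0.52 = 7.3
Step 5: A = 7.3 t/(ha*yr)

7.3


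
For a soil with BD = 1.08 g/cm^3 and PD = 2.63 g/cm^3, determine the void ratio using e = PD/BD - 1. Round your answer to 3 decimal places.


Step 1: e = PD / BD - 1
Step 2: e = 2.63 / 1.08 - 1
Step 3: e = 2.43519 - 1
Step 4: e = 1.435

1.435


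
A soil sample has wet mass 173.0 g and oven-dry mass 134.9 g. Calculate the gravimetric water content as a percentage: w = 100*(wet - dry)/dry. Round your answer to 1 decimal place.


Step 1: Water mass = wet - dry = 173.0 - 134.9 = 38.1 g
Step 2: w = 100 * water mass / dry mass
Step 3: w = 100 * 38.1 / 134.9 = 28.2%

28.2


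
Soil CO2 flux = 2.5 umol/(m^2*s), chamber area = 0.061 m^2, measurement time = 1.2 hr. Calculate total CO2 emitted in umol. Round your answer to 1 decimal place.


Step 1: Convert time to seconds: 1.2 hr * 3600 = 4320.0 s
Step 2: Total = flux * area * time_s
Step 3: Total = 2.5 * 0.061 * 4320.0
Step 4: Total = 658.8 umol

658.8


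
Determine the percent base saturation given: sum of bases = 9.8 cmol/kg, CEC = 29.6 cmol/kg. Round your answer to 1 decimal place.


Step 1: BS = 100 * (sum of bases) / CEC
Step 2: BS = 100 * 9.8 / 29.6
Step 3: BS = 33.1%

33.1


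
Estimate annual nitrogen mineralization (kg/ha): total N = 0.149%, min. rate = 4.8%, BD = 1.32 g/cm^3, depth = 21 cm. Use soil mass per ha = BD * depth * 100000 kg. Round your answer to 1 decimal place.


Step 1: Soil mass per ha = BD * depth * 100000 = 1.32 * 21 * 100000 = 2772000 kg
Step 2: Total N pool = soil mass * N%/100 = 2772000 * 0.149/100 = 4130.28 kg/ha
Step 3: N mineralized = N pool * rate%/100 = 4130.28 * 4.8/100 = 198.3 kg/ha/yr

198.3


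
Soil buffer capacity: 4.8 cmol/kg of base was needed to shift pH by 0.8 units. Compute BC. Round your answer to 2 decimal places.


Step 1: BC = change in base / change in pH
Step 2: BC = 4.8 / 0.8
Step 3: BC = 6.0 cmol/(kg*pH unit)

6.0


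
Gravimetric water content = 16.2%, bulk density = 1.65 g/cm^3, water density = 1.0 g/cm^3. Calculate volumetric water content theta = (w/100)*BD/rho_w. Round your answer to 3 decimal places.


Step 1: theta = (w / 100) * BD / rho_w
Step 2: theta = (16.2 / 100) * 1.65 / 1.0
Step 3: theta = 0.162 * 1.65
Step 4: theta = 0.267

0.267


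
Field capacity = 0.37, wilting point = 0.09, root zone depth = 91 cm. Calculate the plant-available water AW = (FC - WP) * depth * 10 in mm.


Step 1: Available water = (FC - WP) * depth * 10
Step 2: AW = (0.37 - 0.09) * 91 * 10
Step 3: AW = 0.28 * 91 * 10
Step 4: AW = 254.8 mm

254.8


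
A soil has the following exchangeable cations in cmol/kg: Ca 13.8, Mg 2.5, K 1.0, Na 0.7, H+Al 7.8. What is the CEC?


Step 1: CEC = Ca + Mg + K + Na + (H+Al)
Step 2: CEC = 13.8 + 2.5 + 1.0 + 0.7 + 7.8
Step 3: CEC = 25.8 cmol/kg

25.8


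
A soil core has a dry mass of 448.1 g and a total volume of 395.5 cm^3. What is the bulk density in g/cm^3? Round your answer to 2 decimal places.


Step 1: Identify the formula: BD = dry mass / volume
Step 2: Substitute values: BD = 448.1 / 395.5
Step 3: BD = 1.13 g/cm^3

1.13


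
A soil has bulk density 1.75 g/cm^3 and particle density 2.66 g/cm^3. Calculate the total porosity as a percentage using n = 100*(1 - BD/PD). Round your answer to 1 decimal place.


Step 1: Formula: n = 100 * (1 - BD / PD)
Step 2: n = 100 * (1 - 1.75 / 2.66)
Step 3: n = 100 * (1 - 0.65789)
Step 4: n = 34.2%

34.2


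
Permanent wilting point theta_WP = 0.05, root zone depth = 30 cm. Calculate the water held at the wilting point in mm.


Step 1: Water (mm) = theta_WP * depth * 10
Step 2: Water = 0.05 * 30 * 10
Step 3: Water = 15.0 mm

15.0


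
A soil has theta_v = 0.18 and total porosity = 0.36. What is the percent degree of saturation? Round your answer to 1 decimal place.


Step 1: S = 100 * theta_v / n
Step 2: S = 100 * 0.18 / 0.36
Step 3: S = 50.0%

50.0


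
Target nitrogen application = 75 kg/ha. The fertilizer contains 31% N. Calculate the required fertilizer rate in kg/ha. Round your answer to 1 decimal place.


Step 1: Fertilizer rate = target N / (N content / 100)
Step 2: Rate = 75 / (31 / 100)
Step 3: Rate = 75 / 0.31
Step 4: Rate = 241.9 kg/ha

241.9


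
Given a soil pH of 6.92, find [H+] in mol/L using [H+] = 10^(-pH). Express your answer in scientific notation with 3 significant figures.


Step 1: [H+] = 10^(-pH)
Step 2: [H+] = 10^(-6.92)
Step 3: [H+] = 1.20e-07 mol/L

1.20e-07


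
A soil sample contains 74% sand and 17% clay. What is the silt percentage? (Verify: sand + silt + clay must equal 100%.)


Step 1: sand + silt + clay = 100%
Step 2: silt = 100 - sand - clay
Step 3: silt = 100 - 74 - 17
Step 4: silt = 9%

9


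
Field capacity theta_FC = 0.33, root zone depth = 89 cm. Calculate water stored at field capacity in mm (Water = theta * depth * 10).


Step 1: Water (mm) = theta_FC * depth (cm) * 10
Step 2: Water = 0.33 * 89 * 10
Step 3: Water = 293.7 mm

293.7


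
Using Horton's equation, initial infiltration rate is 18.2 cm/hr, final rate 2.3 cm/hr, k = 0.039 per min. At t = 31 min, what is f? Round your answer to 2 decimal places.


Step 1: f = fc + (f0 - fc) * exp(-k * t)
Step 2: exp(-0.039 * 31) = 0.298496
Step 3: f = 2.3 + (18.2 - 2.3) * 0.298496
Step 4: f = 2.3 + 15.9 * 0.298496
Step 5: f = 7.05 cm/hr

7.05


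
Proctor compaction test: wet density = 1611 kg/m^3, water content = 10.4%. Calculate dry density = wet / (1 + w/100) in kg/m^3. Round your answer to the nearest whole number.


Step 1: Dry density = wet density / (1 + w/100)
Step 2: Dry density = 1611 / (1 + 10.4/100)
Step 3: Dry density = 1611 / 1.104
Step 4: Dry density = 1459 kg/m^3

1459


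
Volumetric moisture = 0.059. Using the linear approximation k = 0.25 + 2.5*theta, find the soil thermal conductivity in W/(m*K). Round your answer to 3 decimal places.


Step 1: k = 0.25 + 2.5 * theta
Step 2: k = 0.25 + 2.5 * 0.059
Step 3: k = 0.25 + 0.148
Step 4: k = 0.398 W/(m*K)

0.398


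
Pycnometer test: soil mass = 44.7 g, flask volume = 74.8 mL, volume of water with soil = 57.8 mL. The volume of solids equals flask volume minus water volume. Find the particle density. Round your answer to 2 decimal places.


Step 1: Volume of solids = flask volume - water volume with soil
Step 2: V_solids = 74.8 - 57.8 = 17.0 mL
Step 3: Particle density = mass / V_solids = 44.7 / 17.0 = 2.63 g/cm^3

2.63


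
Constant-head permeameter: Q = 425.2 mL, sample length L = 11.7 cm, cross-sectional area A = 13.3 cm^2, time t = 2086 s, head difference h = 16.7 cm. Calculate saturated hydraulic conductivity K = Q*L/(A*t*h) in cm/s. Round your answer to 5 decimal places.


Step 1: K = Q * L / (A * t * h)
Step 2: Numerator = 425.2 * 11.7 = 4974.84
Step 3: Denominator = 13.3 * 2086 * 16.7 = 463321.46
Step 4: K = 4974.84 / 463321.46 = 0.01074 cm/s

0.01074


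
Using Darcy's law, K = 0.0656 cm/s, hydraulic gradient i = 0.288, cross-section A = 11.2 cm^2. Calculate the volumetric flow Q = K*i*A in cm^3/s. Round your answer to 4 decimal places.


Step 1: Apply Darcy's law: Q = K * i * A
Step 2: Q = 0.0656 * 0.288 * 11.2
Step 3: Q = 0.2116 cm^3/s

0.2116


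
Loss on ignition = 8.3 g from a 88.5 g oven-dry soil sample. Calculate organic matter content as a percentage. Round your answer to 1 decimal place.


Step 1: OM% = 100 * LOI / sample mass
Step 2: OM = 100 * 8.3 / 88.5
Step 3: OM = 9.4%

9.4


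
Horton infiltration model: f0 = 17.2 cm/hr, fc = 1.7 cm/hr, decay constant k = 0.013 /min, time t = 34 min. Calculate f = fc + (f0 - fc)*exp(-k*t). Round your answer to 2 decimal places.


Step 1: f = fc + (f0 - fc) * exp(-k * t)
Step 2: exp(-0.013 * 34) = 0.64275
Step 3: f = 1.7 + (17.2 - 1.7) * 0.64275
Step 4: f = 1.7 + 15.5 * 0.64275
Step 5: f = 11.66 cm/hr

11.66


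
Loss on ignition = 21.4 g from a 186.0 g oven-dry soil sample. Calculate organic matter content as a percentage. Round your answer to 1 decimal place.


Step 1: OM% = 100 * LOI / sample mass
Step 2: OM = 100 * 21.4 / 186.0
Step 3: OM = 11.5%

11.5


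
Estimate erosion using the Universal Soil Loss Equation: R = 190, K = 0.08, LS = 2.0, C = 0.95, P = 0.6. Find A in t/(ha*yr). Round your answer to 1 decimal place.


Step 1: A = R * K * LS * C * P
Step 2: R * K = 190 * 0.08 = 15.2
Step 3: (R*K) * LS = 15.2 * 2.0 = 30.4
Step 4: * C * P = 30.4 * 0.95 * 0.6 = 17.3
Step 5: A = 17.3 t/(ha*yr)

17.3


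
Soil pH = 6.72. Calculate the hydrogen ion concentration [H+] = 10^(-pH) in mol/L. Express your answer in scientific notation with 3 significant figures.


Step 1: [H+] = 10^(-pH)
Step 2: [H+] = 10^(-6.72)
Step 3: [H+] = 1.91e-07 mol/L

1.91e-07


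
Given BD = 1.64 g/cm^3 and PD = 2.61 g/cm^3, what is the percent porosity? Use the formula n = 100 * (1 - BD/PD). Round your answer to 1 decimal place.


Step 1: Formula: n = 100 * (1 - BD / PD)
Step 2: n = 100 * (1 - 1.64 / 2.61)
Step 3: n = 100 * (1 - 0.62835)
Step 4: n = 37.2%

37.2


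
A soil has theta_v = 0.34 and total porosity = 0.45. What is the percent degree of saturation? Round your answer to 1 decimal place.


Step 1: S = 100 * theta_v / n
Step 2: S = 100 * 0.34 / 0.45
Step 3: S = 75.6%

75.6


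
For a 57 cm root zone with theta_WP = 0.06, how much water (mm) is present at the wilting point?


Step 1: Water (mm) = theta_WP * depth * 10
Step 2: Water = 0.06 * 57 * 10
Step 3: Water = 34.2 mm

34.2


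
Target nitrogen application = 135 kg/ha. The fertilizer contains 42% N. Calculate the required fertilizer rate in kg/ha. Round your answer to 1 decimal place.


Step 1: Fertilizer rate = target N / (N content / 100)
Step 2: Rate = 135 / (42 / 100)
Step 3: Rate = 135 / 0.42
Step 4: Rate = 321.4 kg/ha

321.4


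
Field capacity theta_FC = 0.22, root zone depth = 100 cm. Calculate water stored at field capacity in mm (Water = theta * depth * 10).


Step 1: Water (mm) = theta_FC * depth (cm) * 10
Step 2: Water = 0.22 * 100 * 10
Step 3: Water = 220.0 mm

220.0


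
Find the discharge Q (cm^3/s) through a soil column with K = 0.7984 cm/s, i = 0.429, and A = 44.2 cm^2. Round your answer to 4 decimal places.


Step 1: Apply Darcy's law: Q = K * i * A
Step 2: Q = 0.7984 * 0.429 * 44.2
Step 3: Q = 15.1391 cm^3/s

15.1391


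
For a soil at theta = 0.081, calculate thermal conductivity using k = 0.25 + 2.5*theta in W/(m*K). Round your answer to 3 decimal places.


Step 1: k = 0.25 + 2.5 * theta
Step 2: k = 0.25 + 2.5 * 0.081
Step 3: k = 0.25 + 0.203
Step 4: k = 0.453 W/(m*K)

0.453


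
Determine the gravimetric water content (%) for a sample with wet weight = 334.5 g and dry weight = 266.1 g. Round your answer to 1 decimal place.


Step 1: Water mass = wet - dry = 334.5 - 266.1 = 68.4 g
Step 2: w = 100 * water mass / dry mass
Step 3: w = 100 * 68.4 / 266.1 = 25.7%

25.7


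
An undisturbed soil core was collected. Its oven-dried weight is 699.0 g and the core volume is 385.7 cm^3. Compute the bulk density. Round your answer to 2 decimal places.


Step 1: Identify the formula: BD = dry mass / volume
Step 2: Substitute values: BD = 699.0 / 385.7
Step 3: BD = 1.81 g/cm^3

1.81


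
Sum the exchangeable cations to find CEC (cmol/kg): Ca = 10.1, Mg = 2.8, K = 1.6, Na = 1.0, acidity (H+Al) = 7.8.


Step 1: CEC = Ca + Mg + K + Na + (H+Al)
Step 2: CEC = 10.1 + 2.8 + 1.6 + 1.0 + 7.8
Step 3: CEC = 23.3 cmol/kg

23.3


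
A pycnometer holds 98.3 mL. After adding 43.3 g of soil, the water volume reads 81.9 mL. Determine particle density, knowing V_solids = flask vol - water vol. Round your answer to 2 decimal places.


Step 1: Volume of solids = flask volume - water volume with soil
Step 2: V_solids = 98.3 - 81.9 = 16.4 mL
Step 3: Particle density = mass / V_solids = 43.3 / 16.4 = 2.64 g/cm^3

2.64


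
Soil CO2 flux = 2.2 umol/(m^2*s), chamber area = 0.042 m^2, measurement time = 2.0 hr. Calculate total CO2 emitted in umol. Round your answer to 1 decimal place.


Step 1: Convert time to seconds: 2.0 hr * 3600 = 7200.0 s
Step 2: Total = flux * area * time_s
Step 3: Total = 2.2 * 0.042 * 7200.0
Step 4: Total = 665.3 umol

665.3


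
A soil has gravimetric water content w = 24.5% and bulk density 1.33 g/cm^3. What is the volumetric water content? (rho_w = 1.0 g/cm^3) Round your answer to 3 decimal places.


Step 1: theta = (w / 100) * BD / rho_w
Step 2: theta = (24.5 / 100) * 1.33 / 1.0
Step 3: theta = 0.245 * 1.33
Step 4: theta = 0.326

0.326


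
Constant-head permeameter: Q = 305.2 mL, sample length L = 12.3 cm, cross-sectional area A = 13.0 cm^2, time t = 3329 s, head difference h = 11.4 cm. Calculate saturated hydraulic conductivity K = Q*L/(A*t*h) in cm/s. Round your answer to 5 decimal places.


Step 1: K = Q * L / (A * t * h)
Step 2: Numerator = 305.2 * 12.3 = 3753.96
Step 3: Denominator = 13.0 * 3329 * 11.4 = 493357.8
Step 4: K = 3753.96 / 493357.8 = 0.00761 cm/s

0.00761


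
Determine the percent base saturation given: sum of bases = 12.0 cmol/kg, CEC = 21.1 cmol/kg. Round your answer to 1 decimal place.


Step 1: BS = 100 * (sum of bases) / CEC
Step 2: BS = 100 * 12.0 / 21.1
Step 3: BS = 56.9%

56.9


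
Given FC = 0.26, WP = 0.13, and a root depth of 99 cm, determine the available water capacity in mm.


Step 1: Available water = (FC - WP) * depth * 10
Step 2: AW = (0.26 - 0.13) * 99 * 10
Step 3: AW = 0.13 * 99 * 10
Step 4: AW = 128.7 mm

128.7


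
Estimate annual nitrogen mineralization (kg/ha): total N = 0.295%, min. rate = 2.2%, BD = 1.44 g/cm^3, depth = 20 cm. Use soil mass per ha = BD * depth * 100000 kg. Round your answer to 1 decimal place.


Step 1: Soil mass per ha = BD * depth * 100000 = 1.44 * 20 * 100000 = 2880000 kg
Step 2: Total N pool = soil mass * N%/100 = 2880000 * 0.295/100 = 8496.0 kg/ha
Step 3: N mineralized = N pool * rate%/100 = 8496.0 * 2.2/100 = 186.9 kg/ha/yr

186.9


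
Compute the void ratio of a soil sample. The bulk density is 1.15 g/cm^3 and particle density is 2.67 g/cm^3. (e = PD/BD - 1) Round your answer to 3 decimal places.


Step 1: e = PD / BD - 1
Step 2: e = 2.67 / 1.15 - 1
Step 3: e = 2.32174 - 1
Step 4: e = 1.322

1.322


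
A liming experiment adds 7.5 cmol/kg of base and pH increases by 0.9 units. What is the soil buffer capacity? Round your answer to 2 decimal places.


Step 1: BC = change in base / change in pH
Step 2: BC = 7.5 / 0.9
Step 3: BC = 8.33 cmol/(kg*pH unit)

8.33


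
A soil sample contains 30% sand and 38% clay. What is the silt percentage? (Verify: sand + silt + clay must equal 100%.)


Step 1: sand + silt + clay = 100%
Step 2: silt = 100 - sand - clay
Step 3: silt = 100 - 30 - 38
Step 4: silt = 32%

32


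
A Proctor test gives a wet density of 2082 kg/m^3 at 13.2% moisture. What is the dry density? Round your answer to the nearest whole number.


Step 1: Dry density = wet density / (1 + w/100)
Step 2: Dry density = 2082 / (1 + 13.2/100)
Step 3: Dry density = 2082 / 1.132
Step 4: Dry density = 1839 kg/m^3

1839


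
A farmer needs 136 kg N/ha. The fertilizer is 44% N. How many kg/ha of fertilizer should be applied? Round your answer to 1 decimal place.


Step 1: Fertilizer rate = target N / (N content / 100)
Step 2: Rate = 136 / (44 / 100)
Step 3: Rate = 136 / 0.44
Step 4: Rate = 309.1 kg/ha

309.1


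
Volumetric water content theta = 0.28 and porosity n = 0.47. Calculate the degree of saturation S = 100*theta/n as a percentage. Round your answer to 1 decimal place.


Step 1: S = 100 * theta_v / n
Step 2: S = 100 * 0.28 / 0.47
Step 3: S = 59.6%

59.6


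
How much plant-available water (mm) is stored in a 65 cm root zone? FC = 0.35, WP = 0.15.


Step 1: Available water = (FC - WP) * depth * 10
Step 2: AW = (0.35 - 0.15) * 65 * 10
Step 3: AW = 0.2 * 65 * 10
Step 4: AW = 130.0 mm

130.0


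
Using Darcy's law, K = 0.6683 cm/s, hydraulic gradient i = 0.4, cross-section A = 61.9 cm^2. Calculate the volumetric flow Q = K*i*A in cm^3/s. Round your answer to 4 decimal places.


Step 1: Apply Darcy's law: Q = K * i * A
Step 2: Q = 0.6683 * 0.4 * 61.9
Step 3: Q = 16.5471 cm^3/s

16.5471


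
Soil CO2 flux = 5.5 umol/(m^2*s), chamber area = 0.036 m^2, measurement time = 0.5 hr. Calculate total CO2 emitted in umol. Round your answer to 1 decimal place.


Step 1: Convert time to seconds: 0.5 hr * 3600 = 1800.0 s
Step 2: Total = flux * area * time_s
Step 3: Total = 5.5 * 0.036 * 1800.0
Step 4: Total = 356.4 umol

356.4


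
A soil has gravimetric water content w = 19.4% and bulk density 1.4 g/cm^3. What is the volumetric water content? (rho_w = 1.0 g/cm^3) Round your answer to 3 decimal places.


Step 1: theta = (w / 100) * BD / rho_w
Step 2: theta = (19.4 / 100) * 1.4 / 1.0
Step 3: theta = 0.194 * 1.4
Step 4: theta = 0.272

0.272


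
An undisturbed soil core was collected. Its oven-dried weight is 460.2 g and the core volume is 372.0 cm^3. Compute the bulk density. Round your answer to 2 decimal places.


Step 1: Identify the formula: BD = dry mass / volume
Step 2: Substitute values: BD = 460.2 / 372.0
Step 3: BD = 1.24 g/cm^3

1.24


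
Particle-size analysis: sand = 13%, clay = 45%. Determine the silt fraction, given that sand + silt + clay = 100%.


Step 1: sand + silt + clay = 100%
Step 2: silt = 100 - sand - clay
Step 3: silt = 100 - 13 - 45
Step 4: silt = 42%

42


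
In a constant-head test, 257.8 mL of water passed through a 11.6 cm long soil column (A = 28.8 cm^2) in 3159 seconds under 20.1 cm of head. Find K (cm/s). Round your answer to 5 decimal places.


Step 1: K = Q * L / (A * t * h)
Step 2: Numerator = 257.8 * 11.6 = 2990.48
Step 3: Denominator = 28.8 * 3159 * 20.1 = 1828681.92
Step 4: K = 2990.48 / 1828681.92 = 0.00164 cm/s

0.00164


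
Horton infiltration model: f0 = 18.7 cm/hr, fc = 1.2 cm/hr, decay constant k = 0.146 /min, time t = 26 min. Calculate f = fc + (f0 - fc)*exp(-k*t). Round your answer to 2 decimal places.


Step 1: f = fc + (f0 - fc) * exp(-k * t)
Step 2: exp(-0.146 * 26) = 0.02246
Step 3: f = 1.2 + (18.7 - 1.2) * 0.02246
Step 4: f = 1.2 + 17.5 * 0.02246
Step 5: f = 1.59 cm/hr

1.59


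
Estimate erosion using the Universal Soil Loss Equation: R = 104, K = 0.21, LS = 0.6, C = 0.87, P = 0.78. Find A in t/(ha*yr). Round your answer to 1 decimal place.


Step 1: A = R * K * LS * C * P
Step 2: R * K = 104 * 0.21 = 21.84
Step 3: (R*K) * LS = 21.84 * 0.6 = 13.104
Step 4: * C * P = 13.104 * 0.87 * 0.78 = 8.9
Step 5: A = 8.9 t/(ha*yr)

8.9


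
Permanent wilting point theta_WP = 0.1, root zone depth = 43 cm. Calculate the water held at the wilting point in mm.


Step 1: Water (mm) = theta_WP * depth * 10
Step 2: Water = 0.1 * 43 * 10
Step 3: Water = 43.0 mm

43.0


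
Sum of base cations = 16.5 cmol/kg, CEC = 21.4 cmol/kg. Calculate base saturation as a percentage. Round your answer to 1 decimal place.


Step 1: BS = 100 * (sum of bases) / CEC
Step 2: BS = 100 * 16.5 / 21.4
Step 3: BS = 77.1%

77.1


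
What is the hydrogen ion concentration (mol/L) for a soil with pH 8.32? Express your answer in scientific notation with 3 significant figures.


Step 1: [H+] = 10^(-pH)
Step 2: [H+] = 10^(-8.32)
Step 3: [H+] = 4.79e-09 mol/L

4.79e-09


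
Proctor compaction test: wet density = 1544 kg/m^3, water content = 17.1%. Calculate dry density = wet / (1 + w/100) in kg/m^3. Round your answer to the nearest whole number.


Step 1: Dry density = wet density / (1 + w/100)
Step 2: Dry density = 1544 / (1 + 17.1/100)
Step 3: Dry density = 1544 / 1.171
Step 4: Dry density = 1319 kg/m^3

1319


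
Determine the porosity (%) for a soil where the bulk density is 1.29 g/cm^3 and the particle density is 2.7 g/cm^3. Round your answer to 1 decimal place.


Step 1: Formula: n = 100 * (1 - BD / PD)
Step 2: n = 100 * (1 - 1.29 / 2.7)
Step 3: n = 100 * (1 - 0.47778)
Step 4: n = 52.2%

52.2


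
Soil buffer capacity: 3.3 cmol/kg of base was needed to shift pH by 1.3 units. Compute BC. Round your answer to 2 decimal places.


Step 1: BC = change in base / change in pH
Step 2: BC = 3.3 / 1.3
Step 3: BC = 2.54 cmol/(kg*pH unit)

2.54


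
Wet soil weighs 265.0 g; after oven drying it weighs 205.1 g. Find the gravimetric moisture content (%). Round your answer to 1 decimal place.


Step 1: Water mass = wet - dry = 265.0 - 205.1 = 59.9 g
Step 2: w = 100 * water mass / dry mass
Step 3: w = 100 * 59.9 / 205.1 = 29.2%

29.2


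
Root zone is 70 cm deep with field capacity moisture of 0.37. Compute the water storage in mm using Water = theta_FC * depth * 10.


Step 1: Water (mm) = theta_FC * depth (cm) * 10
Step 2: Water = 0.37 * 70 * 10
Step 3: Water = 259.0 mm

259.0


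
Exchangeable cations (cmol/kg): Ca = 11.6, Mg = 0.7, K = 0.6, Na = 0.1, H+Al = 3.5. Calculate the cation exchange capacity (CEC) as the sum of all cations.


Step 1: CEC = Ca + Mg + K + Na + (H+Al)
Step 2: CEC = 11.6 + 0.7 + 0.6 + 0.1 + 3.5
Step 3: CEC = 16.5 cmol/kg

16.5


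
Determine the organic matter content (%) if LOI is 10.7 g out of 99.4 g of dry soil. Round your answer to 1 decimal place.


Step 1: OM% = 100 * LOI / sample mass
Step 2: OM = 100 * 10.7 / 99.4
Step 3: OM = 10.8%

10.8


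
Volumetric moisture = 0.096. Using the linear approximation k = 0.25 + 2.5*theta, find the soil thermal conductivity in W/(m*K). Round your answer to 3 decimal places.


Step 1: k = 0.25 + 2.5 * theta
Step 2: k = 0.25 + 2.5 * 0.096
Step 3: k = 0.25 + 0.24
Step 4: k = 0.49 W/(m*K)

0.49


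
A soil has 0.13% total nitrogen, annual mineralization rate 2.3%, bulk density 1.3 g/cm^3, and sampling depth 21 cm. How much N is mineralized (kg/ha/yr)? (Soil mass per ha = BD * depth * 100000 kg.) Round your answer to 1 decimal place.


Step 1: Soil mass per ha = BD * depth * 100000 = 1.3 * 21 * 100000 = 2730000 kg
Step 2: Total N pool = soil mass * N%/100 = 2730000 * 0.13/100 = 3549.0 kg/ha
Step 3: N mineralized = N pool * rate%/100 = 3549.0 * 2.3/100 = 81.6 kg/ha/yr

81.6


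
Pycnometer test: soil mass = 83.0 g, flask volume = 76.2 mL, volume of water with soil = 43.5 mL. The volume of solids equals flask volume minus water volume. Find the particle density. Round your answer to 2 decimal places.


Step 1: Volume of solids = flask volume - water volume with soil
Step 2: V_solids = 76.2 - 43.5 = 32.7 mL
Step 3: Particle density = mass / V_solids = 83.0 / 32.7 = 2.54 g/cm^3

2.54


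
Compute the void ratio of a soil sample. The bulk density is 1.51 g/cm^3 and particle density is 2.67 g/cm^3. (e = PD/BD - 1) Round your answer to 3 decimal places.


Step 1: e = PD / BD - 1
Step 2: e = 2.67 / 1.51 - 1
Step 3: e = 1.76821 - 1
Step 4: e = 0.768

0.768


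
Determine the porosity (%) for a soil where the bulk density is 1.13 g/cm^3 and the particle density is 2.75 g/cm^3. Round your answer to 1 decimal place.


Step 1: Formula: n = 100 * (1 - BD / PD)
Step 2: n = 100 * (1 - 1.13 / 2.75)
Step 3: n = 100 * (1 - 0.41091)
Step 4: n = 58.9%

58.9


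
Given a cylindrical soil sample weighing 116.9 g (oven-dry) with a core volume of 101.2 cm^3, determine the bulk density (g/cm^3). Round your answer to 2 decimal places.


Step 1: Identify the formula: BD = dry mass / volume
Step 2: Substitute values: BD = 116.9 / 101.2
Step 3: BD = 1.16 g/cm^3

1.16


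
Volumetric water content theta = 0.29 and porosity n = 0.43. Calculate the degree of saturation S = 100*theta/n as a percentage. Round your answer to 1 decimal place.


Step 1: S = 100 * theta_v / n
Step 2: S = 100 * 0.29 / 0.43
Step 3: S = 67.4%

67.4


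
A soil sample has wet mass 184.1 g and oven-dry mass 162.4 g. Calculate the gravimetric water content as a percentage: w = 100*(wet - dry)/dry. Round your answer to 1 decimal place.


Step 1: Water mass = wet - dry = 184.1 - 162.4 = 21.7 g
Step 2: w = 100 * water mass / dry mass
Step 3: w = 100 * 21.7 / 162.4 = 13.4%

13.4


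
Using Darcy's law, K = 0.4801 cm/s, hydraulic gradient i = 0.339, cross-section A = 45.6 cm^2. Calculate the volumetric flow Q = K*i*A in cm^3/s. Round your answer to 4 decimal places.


Step 1: Apply Darcy's law: Q = K * i * A
Step 2: Q = 0.4801 * 0.339 * 45.6
Step 3: Q = 7.4216 cm^3/s

7.4216


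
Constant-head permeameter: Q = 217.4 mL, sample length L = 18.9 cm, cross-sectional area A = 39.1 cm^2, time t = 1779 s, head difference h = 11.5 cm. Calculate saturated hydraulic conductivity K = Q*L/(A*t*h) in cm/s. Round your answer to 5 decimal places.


Step 1: K = Q * L / (A * t * h)
Step 2: Numerator = 217.4 * 18.9 = 4108.86
Step 3: Denominator = 39.1 * 1779 * 11.5 = 799927.35
Step 4: K = 4108.86 / 799927.35 = 0.00514 cm/s

0.00514


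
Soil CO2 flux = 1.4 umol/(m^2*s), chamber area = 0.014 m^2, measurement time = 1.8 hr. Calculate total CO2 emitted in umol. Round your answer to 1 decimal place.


Step 1: Convert time to seconds: 1.8 hr * 3600 = 6480.0 s
Step 2: Total = flux * area * time_s
Step 3: Total = 1.4 * 0.014 * 6480.0
Step 4: Total = 127.0 umol

127.0


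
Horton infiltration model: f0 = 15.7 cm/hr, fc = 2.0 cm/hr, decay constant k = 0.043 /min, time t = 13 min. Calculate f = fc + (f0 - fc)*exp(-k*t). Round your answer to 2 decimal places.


Step 1: f = fc + (f0 - fc) * exp(-k * t)
Step 2: exp(-0.043 * 13) = 0.571781
Step 3: f = 2.0 + (15.7 - 2.0) * 0.571781
Step 4: f = 2.0 + 13.7 * 0.571781
Step 5: f = 9.83 cm/hr

9.83


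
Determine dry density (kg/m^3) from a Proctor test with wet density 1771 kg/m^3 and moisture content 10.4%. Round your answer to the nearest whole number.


Step 1: Dry density = wet density / (1 + w/100)
Step 2: Dry density = 1771 / (1 + 10.4/100)
Step 3: Dry density = 1771 / 1.104
Step 4: Dry density = 1604 kg/m^3

1604


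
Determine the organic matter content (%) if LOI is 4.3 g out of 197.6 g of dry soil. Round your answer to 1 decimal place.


Step 1: OM% = 100 * LOI / sample mass
Step 2: OM = 100 * 4.3 / 197.6
Step 3: OM = 2.2%

2.2


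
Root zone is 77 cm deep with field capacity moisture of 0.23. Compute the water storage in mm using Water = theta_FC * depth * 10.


Step 1: Water (mm) = theta_FC * depth (cm) * 10
Step 2: Water = 0.23 * 77 * 10
Step 3: Water = 177.1 mm

177.1


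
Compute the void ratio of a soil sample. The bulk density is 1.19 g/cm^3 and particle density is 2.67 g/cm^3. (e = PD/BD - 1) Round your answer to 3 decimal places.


Step 1: e = PD / BD - 1
Step 2: e = 2.67 / 1.19 - 1
Step 3: e = 2.2437 - 1
Step 4: e = 1.244

1.244


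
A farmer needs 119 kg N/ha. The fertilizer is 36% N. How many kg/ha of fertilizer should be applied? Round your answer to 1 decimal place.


Step 1: Fertilizer rate = target N / (N content / 100)
Step 2: Rate = 119 / (36 / 100)
Step 3: Rate = 119 / 0.36
Step 4: Rate = 330.6 kg/ha

330.6


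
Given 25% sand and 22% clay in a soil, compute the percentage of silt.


Step 1: sand + silt + clay = 100%
Step 2: silt = 100 - sand - clay
Step 3: silt = 100 - 25 - 22
Step 4: silt = 53%

53


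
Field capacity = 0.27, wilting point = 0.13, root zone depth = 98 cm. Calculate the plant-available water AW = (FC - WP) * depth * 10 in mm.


Step 1: Available water = (FC - WP) * depth * 10
Step 2: AW = (0.27 - 0.13) * 98 * 10
Step 3: AW = 0.14 * 98 * 10
Step 4: AW = 137.2 mm

137.2


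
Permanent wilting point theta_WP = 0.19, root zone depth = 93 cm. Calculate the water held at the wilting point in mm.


Step 1: Water (mm) = theta_WP * depth * 10
Step 2: Water = 0.19 * 93 * 10
Step 3: Water = 176.7 mm

176.7


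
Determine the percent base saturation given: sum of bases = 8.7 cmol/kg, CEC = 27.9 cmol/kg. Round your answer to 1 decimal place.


Step 1: BS = 100 * (sum of bases) / CEC
Step 2: BS = 100 * 8.7 / 27.9
Step 3: BS = 31.2%

31.2


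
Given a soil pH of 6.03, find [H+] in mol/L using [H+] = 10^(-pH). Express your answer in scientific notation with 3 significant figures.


Step 1: [H+] = 10^(-pH)
Step 2: [H+] = 10^(-6.03)
Step 3: [H+] = 9.33e-07 mol/L

9.33e-07


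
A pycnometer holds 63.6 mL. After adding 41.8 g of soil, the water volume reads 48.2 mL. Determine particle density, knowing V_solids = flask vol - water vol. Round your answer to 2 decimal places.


Step 1: Volume of solids = flask volume - water volume with soil
Step 2: V_solids = 63.6 - 48.2 = 15.4 mL
Step 3: Particle density = mass / V_solids = 41.8 / 15.4 = 2.71 g/cm^3

2.71


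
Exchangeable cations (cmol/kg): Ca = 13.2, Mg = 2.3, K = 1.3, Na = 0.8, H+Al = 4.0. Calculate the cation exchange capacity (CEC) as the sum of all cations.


Step 1: CEC = Ca + Mg + K + Na + (H+Al)
Step 2: CEC = 13.2 + 2.3 + 1.3 + 0.8 + 4.0
Step 3: CEC = 21.6 cmol/kg

21.6


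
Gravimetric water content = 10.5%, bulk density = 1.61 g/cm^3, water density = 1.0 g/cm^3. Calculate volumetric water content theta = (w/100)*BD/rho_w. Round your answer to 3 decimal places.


Step 1: theta = (w / 100) * BD / rho_w
Step 2: theta = (10.5 / 100) * 1.61 / 1.0
Step 3: theta = 0.105 * 1.61
Step 4: theta = 0.169

0.169


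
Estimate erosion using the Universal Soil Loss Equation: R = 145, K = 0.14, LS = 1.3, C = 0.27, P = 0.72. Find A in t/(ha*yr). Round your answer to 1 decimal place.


Step 1: A = R * K * LS * C * P
Step 2: R * K = 145 * 0.14 = 20.3
Step 3: (R*K) * LS = 20.3 * 1.3 = 26.39
Step 4: * C * P = 26.39 * 0.27 * 0.72 = 5.1
Step 5: A = 5.1 t/(ha*yr)

5.1


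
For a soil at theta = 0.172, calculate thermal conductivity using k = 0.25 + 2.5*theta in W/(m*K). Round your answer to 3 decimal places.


Step 1: k = 0.25 + 2.5 * theta
Step 2: k = 0.25 + 2.5 * 0.172
Step 3: k = 0.25 + 0.43
Step 4: k = 0.68 W/(m*K)

0.68
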